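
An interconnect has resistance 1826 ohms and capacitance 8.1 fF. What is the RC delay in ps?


Step 1: tau = R * C
Step 2: tau = 1826 * 8.1 fF = 1826 * 8.1e-15 F
Step 3: tau = 1.47906e-11 s = 14.7906 ps

14.7906


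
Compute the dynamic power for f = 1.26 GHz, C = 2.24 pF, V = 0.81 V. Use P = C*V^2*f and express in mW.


Step 1: V^2 = 0.81^2 = 0.6561 V^2
Step 2: P = C*V^2*f = 2.24e-12 F * 0.6561 * 1.26e9 Hz
Step 3: P = 1.85177664e-03 W
Step 4: P = 1.852 mW

1.852


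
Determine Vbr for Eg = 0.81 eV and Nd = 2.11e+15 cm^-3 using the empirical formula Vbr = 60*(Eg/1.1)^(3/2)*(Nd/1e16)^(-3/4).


Step 1: Eg/1.1 = 0.81/1.1 = 0.736364
Step 2: (Eg/1.1)^1.5 = 0.736364^1.5 = 0.631886
Step 3: (Nd/1e16)^(-0.75) = (0.211)^(-0.75) = 3.212093
Step 4: Vbr = 60 * 0.631886 * 3.212093 = 121.8 V

121.8


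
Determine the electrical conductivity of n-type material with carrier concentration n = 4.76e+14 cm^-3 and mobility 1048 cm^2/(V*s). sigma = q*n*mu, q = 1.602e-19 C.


Step 1: sigma = q * n * mu
Step 2: sigma = 1.602e-19 * 4.76e+14 * 1048
Step 3: sigma = 7.992e-02 S/cm

7.992e-02


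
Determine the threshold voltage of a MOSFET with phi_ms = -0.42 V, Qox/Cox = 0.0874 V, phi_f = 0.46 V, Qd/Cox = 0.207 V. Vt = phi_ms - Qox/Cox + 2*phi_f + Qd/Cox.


Step 1: Vt = phi_ms - Qox/Cox + 2*phi_f + Qd/Cox
Step 2: Vt = -0.42 - 0.0874 + 2*0.46 + 0.207
Step 3: Vt = -0.42 - 0.0874 + 0.92 + 0.207
Step 4: Vt = 0.6196 V

0.6196


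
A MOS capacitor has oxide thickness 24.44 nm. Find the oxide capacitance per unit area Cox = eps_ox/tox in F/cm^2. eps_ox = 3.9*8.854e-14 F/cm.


Step 1: eps_ox = 3.9 * 8.854e-14 = 3.45306e-13 F/cm
Step 2: tox in cm = 24.44 nm * 1e-7 = 2.4440e-06 cm
Step 3: Cox = 3.45306e-13 / 2.4440e-06 = 1.41e-07 F/cm^2

1.41e-07


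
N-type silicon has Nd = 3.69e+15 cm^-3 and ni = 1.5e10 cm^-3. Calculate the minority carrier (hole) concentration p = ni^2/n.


Step 1: Since Nd >> ni, n ≈ Nd = 3.69e+15 cm^-3
Step 2: p = ni^2 / n = (1.5e10)^2 / 3.69e+15
Step 3: p = 2.25e20 / 3.69e+15 = 6.10e+04 cm^-3

6.10e+04


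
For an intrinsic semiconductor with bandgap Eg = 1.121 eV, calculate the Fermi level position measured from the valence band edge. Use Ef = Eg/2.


Step 1: For an intrinsic semiconductor, the Fermi level sits at midgap.
Step 2: Ef = Eg / 2 = 1.121 / 2 = 0.5605 eV

0.5605


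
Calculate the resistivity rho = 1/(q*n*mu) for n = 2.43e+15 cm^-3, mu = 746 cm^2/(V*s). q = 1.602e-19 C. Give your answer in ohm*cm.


Step 1: sigma = q * n * mu = 1.602e-19 * 2.43e+15 * 746 = 2.90407e-01 S/cm
Step 2: rho = 1 / sigma = 1 / 2.90407e-01 = 3.443 ohm*cm

3.443


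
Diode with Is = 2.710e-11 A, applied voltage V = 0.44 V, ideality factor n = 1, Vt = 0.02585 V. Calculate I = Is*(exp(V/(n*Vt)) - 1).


Step 1: V/(n*Vt) = 0.44/(1*0.02585) = 17.0213
Step 2: exp(17.0213) = 2.4675e+07
Step 3: I = 2.710e-11 * (2.4675e+07 - 1) = 6.69e-04 A

6.69e-04


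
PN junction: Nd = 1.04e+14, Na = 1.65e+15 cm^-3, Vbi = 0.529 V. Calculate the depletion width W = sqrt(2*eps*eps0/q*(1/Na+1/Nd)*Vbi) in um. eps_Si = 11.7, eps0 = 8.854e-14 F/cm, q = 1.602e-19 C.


Step 1: 1/Na + 1/Nd = 1/1.65e+15 + 1/1.04e+14 = 1.02214e-14
Step 2: 2*eps*eps0/q = 2*11.7*8.854e-14/1.602e-19 = 1.293281e+07
Step 3: W^2 = 1.293281e+07 * 1.02214e-14 * 0.529 = 6.99293e-08
Step 4: W = sqrt(6.99293e-08) = 2.644e-04 cm = 2.644 um

2.644


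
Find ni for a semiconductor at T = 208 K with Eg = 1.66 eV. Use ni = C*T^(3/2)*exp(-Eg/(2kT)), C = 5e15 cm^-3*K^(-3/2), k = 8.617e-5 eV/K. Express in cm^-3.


Step 1: Compute kT = 8.617e-5 * 208 = 0.01792336 eV
Step 2: Exponent = -Eg/(2kT) = -1.66/(2*0.01792336) = -46.30828
Step 3: T^(3/2) = 208^1.5 = 2999.82
Step 4: ni = 5e15 * 2999.82 * exp(-46.30828) = 1.16e-01 cm^-3

1.16e-01


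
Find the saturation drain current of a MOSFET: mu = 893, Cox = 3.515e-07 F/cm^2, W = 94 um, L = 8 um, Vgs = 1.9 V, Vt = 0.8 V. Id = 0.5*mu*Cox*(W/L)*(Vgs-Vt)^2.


Step 1: Overdrive voltage Vov = Vgs - Vt = 1.9 - 0.8 = 1.1 V
Step 2: W/L = 94/8 = 11.75
Step 3: Id = 0.5 * 893 * 3.515e-07 * 11.75 * 1.1^2
Step 4: Id = 2.23e-03 A

2.23e-03


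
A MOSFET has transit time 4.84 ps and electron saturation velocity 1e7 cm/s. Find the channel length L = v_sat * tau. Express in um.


Step 1: tau in seconds = 4.84 ps * 1e-12 = 4.8400e-12 s
Step 2: L = v_sat * tau = 1e7 * 4.8400e-12 = 4.8400e-05 cm
Step 3: L in um = 4.8400e-05 * 1e4 = 0.484 um

0.484


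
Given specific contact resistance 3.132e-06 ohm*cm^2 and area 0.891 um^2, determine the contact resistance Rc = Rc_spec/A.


Step 1: Convert area to cm^2: 0.891 um^2 = 8.9100e-09 cm^2
Step 2: Rc = Rc_spec / A = 3.132e-06 / 8.9100e-09
Step 3: Rc = 3.52e+02 ohms

3.52e+02


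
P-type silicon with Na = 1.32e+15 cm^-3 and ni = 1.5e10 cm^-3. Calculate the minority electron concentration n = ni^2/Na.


Step 1: Majority hole concentration p ≈ Na = 1.32e+15 cm^-3
Step 2: n = ni^2 / Na = (1.5e10)^2 / 1.32e+15
Step 3: n = 1.70e+05 cm^-3

1.70e+05


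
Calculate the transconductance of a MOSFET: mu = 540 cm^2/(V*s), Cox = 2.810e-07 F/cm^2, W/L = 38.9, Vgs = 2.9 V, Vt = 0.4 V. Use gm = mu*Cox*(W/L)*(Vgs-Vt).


Step 1: Vov = Vgs - Vt = 2.9 - 0.4 = 2.5 V
Step 2: gm = mu * Cox * (W/L) * Vov
Step 3: gm = 540 * 2.810e-07 * 38.9 * 2.5 = 1.48e-02 S

1.48e-02


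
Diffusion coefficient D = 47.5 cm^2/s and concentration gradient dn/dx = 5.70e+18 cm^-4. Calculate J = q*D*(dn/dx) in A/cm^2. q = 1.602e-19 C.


Step 1: J = q * D * (dn/dx)
Step 2: J = 1.602e-19 * 47.5 * 5.70e+18
Step 3: J = 4.34e+01 A/cm^2

4.34e+01


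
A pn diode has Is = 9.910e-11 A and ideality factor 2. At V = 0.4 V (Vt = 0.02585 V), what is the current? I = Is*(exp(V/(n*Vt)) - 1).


Step 1: V/(n*Vt) = 0.4/(2*0.02585) = 7.7369
Step 2: exp(7.7369) = 2.2914e+03
Step 3: I = 9.910e-11 * (2.2914e+03 - 1) = 2.27e-07 A

2.27e-07


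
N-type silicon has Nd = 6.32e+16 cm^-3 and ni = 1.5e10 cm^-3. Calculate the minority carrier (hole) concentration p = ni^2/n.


Step 1: Since Nd >> ni, n ≈ Nd = 6.32e+16 cm^-3
Step 2: p = ni^2 / n = (1.5e10)^2 / 6.32e+16
Step 3: p = 2.25e20 / 6.32e+16 = 3.56e+03 cm^-3

3.56e+03


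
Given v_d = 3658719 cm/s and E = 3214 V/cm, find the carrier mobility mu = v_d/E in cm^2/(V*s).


Step 1: mu = v_d / E
Step 2: mu = 3658719 / 3214
Step 3: mu = 1138.37 cm^2/(V*s)

1138.37


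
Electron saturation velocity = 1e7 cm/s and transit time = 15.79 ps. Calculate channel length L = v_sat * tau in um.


Step 1: tau in seconds = 15.79 ps * 1e-12 = 1.5790e-11 s
Step 2: L = v_sat * tau = 1e7 * 1.5790e-11 = 1.5790e-04 cm
Step 3: L in um = 1.5790e-04 * 1e4 = 1.579 um

1.579


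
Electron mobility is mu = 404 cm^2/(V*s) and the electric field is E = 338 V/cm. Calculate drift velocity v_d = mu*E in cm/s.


Step 1: v_d = mu * E
Step 2: v_d = 404 * 338 = 136552
Step 3: v_d = 1.37e+05 cm/s

1.37e+05


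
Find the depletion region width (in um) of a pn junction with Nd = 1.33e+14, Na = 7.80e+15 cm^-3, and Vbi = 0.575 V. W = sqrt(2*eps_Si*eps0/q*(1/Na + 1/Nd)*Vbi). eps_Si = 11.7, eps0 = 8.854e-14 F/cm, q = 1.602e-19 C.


Step 1: 1/Na + 1/Nd = 1/7.80e+15 + 1/1.33e+14 = 7.64700e-15
Step 2: 2*eps*eps0/q = 2*11.7*8.854e-14/1.602e-19 = 1.293281e+07
Step 3: W^2 = 1.293281e+07 * 7.64700e-15 * 0.575 = 5.68659e-08
Step 4: W = sqrt(5.68659e-08) = 2.385e-04 cm = 2.385 um

2.385


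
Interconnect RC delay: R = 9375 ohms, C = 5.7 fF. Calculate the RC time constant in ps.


Step 1: tau = R * C
Step 2: tau = 9375 * 5.7 fF = 9375 * 5.7e-15 F
Step 3: tau = 5.34375e-11 s = 53.4375 ps

53.4375


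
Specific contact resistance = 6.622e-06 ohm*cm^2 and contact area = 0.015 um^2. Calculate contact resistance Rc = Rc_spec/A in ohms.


Step 1: Convert area to cm^2: 0.015 um^2 = 1.5000e-10 cm^2
Step 2: Rc = Rc_spec / A = 6.622e-06 / 1.5000e-10
Step 3: Rc = 4.41e+04 ohms

4.41e+04


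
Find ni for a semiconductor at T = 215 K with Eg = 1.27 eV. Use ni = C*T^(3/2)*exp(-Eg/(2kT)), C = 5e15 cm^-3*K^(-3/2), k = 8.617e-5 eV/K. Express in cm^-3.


Step 1: Compute kT = 8.617e-5 * 215 = 0.01852655 eV
Step 2: Exponent = -Eg/(2kT) = -1.27/(2*0.01852655) = -34.27513
Step 3: T^(3/2) = 215^1.5 = 3152.52
Step 4: ni = 5e15 * 3152.52 * exp(-34.27513) = 2.05e+04 cm^-3

2.05e+04


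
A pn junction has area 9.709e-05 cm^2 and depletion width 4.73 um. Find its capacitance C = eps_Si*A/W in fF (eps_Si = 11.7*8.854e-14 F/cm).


Step 1: eps_Si = 11.7 * 8.854e-14 = 1.035918e-12 F/cm
Step 2: W in cm = 4.73 * 1e-4 = 4.73e-04 cm
Step 3: C = 1.035918e-12 * 9.709e-05 / 4.73e-04 = 2.126370e-13 F
Step 4: C = 212.64 fF

212.64


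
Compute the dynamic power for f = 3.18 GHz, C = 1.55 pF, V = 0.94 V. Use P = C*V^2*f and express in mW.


Step 1: V^2 = 0.94^2 = 0.8836 V^2
Step 2: P = C*V^2*f = 1.55e-12 F * 0.8836 * 3.18e9 Hz
Step 3: P = 4.3552644e-03 W
Step 4: P = 4.355 mW

4.355


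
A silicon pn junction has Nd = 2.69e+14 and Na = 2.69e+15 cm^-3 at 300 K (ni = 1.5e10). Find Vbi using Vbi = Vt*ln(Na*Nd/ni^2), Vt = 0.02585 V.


Step 1: Compute Na*Nd/ni^2 = 2.69e+15 * 2.69e+14 / (1.5e10)^2 = 3.2160e+09
Step 2: ln(3.2160e+09) = 21.8914
Step 3: Vbi = 0.02585 * 21.8914 = 0.566 V

0.566


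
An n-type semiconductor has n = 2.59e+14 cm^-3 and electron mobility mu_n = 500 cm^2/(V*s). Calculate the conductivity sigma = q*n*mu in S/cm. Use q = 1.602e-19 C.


Step 1: sigma = q * n * mu
Step 2: sigma = 1.602e-19 * 2.59e+14 * 500
Step 3: sigma = 2.075e-02 S/cm

2.075e-02


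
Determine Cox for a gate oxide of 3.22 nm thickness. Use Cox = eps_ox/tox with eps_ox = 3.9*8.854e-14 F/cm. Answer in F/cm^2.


Step 1: eps_ox = 3.9 * 8.854e-14 = 3.45306e-13 F/cm
Step 2: tox in cm = 3.22 nm * 1e-7 = 3.2200e-07 cm
Step 3: Cox = 3.45306e-13 / 3.2200e-07 = 1.07e-06 F/cm^2

1.07e-06


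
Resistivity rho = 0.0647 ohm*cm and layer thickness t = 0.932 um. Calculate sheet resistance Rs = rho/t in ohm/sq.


Step 1: Convert thickness to cm: t = 0.932 um = 9.3200e-05 cm
Step 2: Rs = rho / t = 0.0647 / 9.3200e-05
Step 3: Rs = 694.2 ohm/sq

694.2


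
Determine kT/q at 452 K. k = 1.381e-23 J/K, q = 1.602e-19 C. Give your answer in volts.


Step 1: kT = 1.381e-23 * 452 = 6.24212e-21 J
Step 2: Vt = kT/q = 6.24212e-21 / 1.602e-19
Step 3: Vt = 0.03896 V

0.03896


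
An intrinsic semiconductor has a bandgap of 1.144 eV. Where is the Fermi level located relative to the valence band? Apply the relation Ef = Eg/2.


Step 1: For an intrinsic semiconductor, the Fermi level sits at midgap.
Step 2: Ef = Eg / 2 = 1.144 / 2 = 0.572 eV

0.572


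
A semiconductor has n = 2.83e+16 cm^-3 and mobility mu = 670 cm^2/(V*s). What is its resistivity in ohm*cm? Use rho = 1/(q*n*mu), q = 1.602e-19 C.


Step 1: sigma = q * n * mu = 1.602e-19 * 2.83e+16 * 670 = 3.03755e+00 S/cm
Step 2: rho = 1 / sigma = 1 / 3.03755e+00 = 0.3292 ohm*cm

0.3292


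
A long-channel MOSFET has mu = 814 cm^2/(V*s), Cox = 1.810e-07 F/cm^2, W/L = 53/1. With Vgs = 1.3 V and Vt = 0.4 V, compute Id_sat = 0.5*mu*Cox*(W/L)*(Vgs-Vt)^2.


Step 1: Overdrive voltage Vov = Vgs - Vt = 1.3 - 0.4 = 0.9 V
Step 2: W/L = 53/1 = 53
Step 3: Id = 0.5 * 814 * 1.810e-07 * 53 * 0.9^2
Step 4: Id = 3.16e-03 A

3.16e-03


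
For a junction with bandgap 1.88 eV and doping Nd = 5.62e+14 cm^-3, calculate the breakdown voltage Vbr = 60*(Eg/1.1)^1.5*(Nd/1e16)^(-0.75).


Step 1: Eg/1.1 = 1.88/1.1 = 1.709091
Step 2: (Eg/1.1)^1.5 = 1.709091^1.5 = 2.234332
Step 3: (Nd/1e16)^(-0.75) = (0.0562)^(-0.75) = 8.663587
Step 4: Vbr = 60 * 2.234332 * 8.663587 = 1161.4 V

1161.4


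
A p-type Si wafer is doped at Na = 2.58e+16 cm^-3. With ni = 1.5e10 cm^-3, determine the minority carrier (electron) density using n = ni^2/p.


Step 1: Majority hole concentration p ≈ Na = 2.58e+16 cm^-3
Step 2: n = ni^2 / Na = (1.5e10)^2 / 2.58e+16
Step 3: n = 8.72e+03 cm^-3

8.72e+03


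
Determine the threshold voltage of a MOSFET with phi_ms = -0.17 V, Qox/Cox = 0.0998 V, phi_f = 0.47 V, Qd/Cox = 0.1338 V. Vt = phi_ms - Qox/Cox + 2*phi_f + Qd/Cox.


Step 1: Vt = phi_ms - Qox/Cox + 2*phi_f + Qd/Cox
Step 2: Vt = -0.17 - 0.0998 + 2*0.47 + 0.1338
Step 3: Vt = -0.17 - 0.0998 + 0.94 + 0.1338
Step 4: Vt = 0.804 V

0.804


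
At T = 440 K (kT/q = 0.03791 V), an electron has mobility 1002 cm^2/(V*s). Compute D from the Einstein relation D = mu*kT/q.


Step 1: D = mu * (kT/q)
Step 2: D = 1002 * 0.03791
Step 3: D = 37.99 cm^2/s

37.99


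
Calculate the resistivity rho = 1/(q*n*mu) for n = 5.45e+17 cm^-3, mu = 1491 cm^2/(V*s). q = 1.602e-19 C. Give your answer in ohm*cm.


Step 1: sigma = q * n * mu = 1.602e-19 * 5.45e+17 * 1491 = 1.30178e+02 S/cm
Step 2: rho = 1 / sigma = 1 / 1.30178e+02 = 0.007682 ohm*cm

0.007682


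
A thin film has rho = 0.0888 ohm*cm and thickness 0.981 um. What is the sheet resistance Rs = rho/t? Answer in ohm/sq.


Step 1: Convert thickness to cm: t = 0.981 um = 9.8100e-05 cm
Step 2: Rs = rho / t = 0.0888 / 9.8100e-05
Step 3: Rs = 905.2 ohm/sq

905.2


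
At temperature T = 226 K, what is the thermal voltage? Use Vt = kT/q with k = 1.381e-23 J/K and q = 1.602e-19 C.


Step 1: kT = 1.381e-23 * 226 = 3.12106e-21 J
Step 2: Vt = kT/q = 3.12106e-21 / 1.602e-19
Step 3: Vt = 0.01948 V

0.01948


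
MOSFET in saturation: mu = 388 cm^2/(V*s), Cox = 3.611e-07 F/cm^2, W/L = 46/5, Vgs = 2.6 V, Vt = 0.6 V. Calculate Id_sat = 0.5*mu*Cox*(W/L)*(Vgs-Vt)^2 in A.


Step 1: Overdrive voltage Vov = Vgs - Vt = 2.6 - 0.6 = 2.0 V
Step 2: W/L = 46/5 = 9.2
Step 3: Id = 0.5 * 388 * 3.611e-07 * 9.2 * 2.0^2
Step 4: Id = 2.58e-03 A

2.58e-03


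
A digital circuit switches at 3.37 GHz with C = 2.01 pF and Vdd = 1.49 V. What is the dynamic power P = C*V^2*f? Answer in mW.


Step 1: V^2 = 1.49^2 = 2.2201 V^2
Step 2: P = C*V^2*f = 2.01e-12 F * 2.2201 * 3.37e9 Hz
Step 3: P = 1.503829137e-02 W
Step 4: P = 15.038 mW

15.038


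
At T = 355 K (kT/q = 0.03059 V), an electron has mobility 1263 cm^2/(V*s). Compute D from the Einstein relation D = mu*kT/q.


Step 1: D = mu * (kT/q)
Step 2: D = 1263 * 0.03059
Step 3: D = 38.64 cm^2/s

38.64


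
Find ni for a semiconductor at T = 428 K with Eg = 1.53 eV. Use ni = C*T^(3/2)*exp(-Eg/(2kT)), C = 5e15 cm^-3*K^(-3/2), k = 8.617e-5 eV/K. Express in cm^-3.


Step 1: Compute kT = 8.617e-5 * 428 = 0.03688076 eV
Step 2: Exponent = -Eg/(2kT) = -1.53/(2*0.03688076) = -20.74252
Step 3: T^(3/2) = 428^1.5 = 8854.53
Step 4: ni = 5e15 * 8854.53 * exp(-20.74252) = 4.34e+10 cm^-3

4.34e+10


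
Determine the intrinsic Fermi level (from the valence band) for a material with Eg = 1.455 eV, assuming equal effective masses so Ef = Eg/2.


Step 1: For an intrinsic semiconductor, the Fermi level sits at midgap.
Step 2: Ef = Eg / 2 = 1.455 / 2 = 0.7275 eV

0.7275


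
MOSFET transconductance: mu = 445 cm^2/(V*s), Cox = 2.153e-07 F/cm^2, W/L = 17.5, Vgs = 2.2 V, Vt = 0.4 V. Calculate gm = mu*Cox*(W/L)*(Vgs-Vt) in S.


Step 1: Vov = Vgs - Vt = 2.2 - 0.4 = 1.8 V
Step 2: gm = mu * Cox * (W/L) * Vov
Step 3: gm = 445 * 2.153e-07 * 17.5 * 1.8 = 3.02e-03 S

3.02e-03


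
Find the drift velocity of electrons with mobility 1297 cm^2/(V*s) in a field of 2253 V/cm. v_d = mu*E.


Step 1: v_d = mu * E
Step 2: v_d = 1297 * 2253 = 2922141
Step 3: v_d = 2.92e+06 cm/s

2.92e+06


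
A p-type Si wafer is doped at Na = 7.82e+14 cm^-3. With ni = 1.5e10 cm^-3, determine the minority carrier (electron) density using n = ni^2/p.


Step 1: Majority hole concentration p ≈ Na = 7.82e+14 cm^-3
Step 2: n = ni^2 / Na = (1.5e10)^2 / 7.82e+14
Step 3: n = 2.88e+05 cm^-3

2.88e+05


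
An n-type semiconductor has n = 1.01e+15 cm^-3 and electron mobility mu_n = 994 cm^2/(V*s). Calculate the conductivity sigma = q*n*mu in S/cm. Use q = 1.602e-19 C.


Step 1: sigma = q * n * mu
Step 2: sigma = 1.602e-19 * 1.01e+15 * 994
Step 3: sigma = 1.608e-01 S/cm

1.608e-01


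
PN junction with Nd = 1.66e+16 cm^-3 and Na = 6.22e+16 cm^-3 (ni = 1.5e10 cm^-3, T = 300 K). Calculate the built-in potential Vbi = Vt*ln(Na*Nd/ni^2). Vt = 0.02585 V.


Step 1: Compute Na*Nd/ni^2 = 6.22e+16 * 1.66e+16 / (1.5e10)^2 = 4.5890e+12
Step 2: ln(4.5890e+12) = 29.1547
Step 3: Vbi = 0.02585 * 29.1547 = 0.754 V

0.754


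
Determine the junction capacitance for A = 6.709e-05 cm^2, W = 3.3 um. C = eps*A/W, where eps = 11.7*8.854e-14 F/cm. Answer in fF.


Step 1: eps_Si = 11.7 * 8.854e-14 = 1.035918e-12 F/cm
Step 2: W in cm = 3.3 * 1e-4 = 3.30e-04 cm
Step 3: C = 1.035918e-12 * 6.709e-05 / 3.30e-04 = 2.106053e-13 F
Step 4: C = 210.61 fF

210.61


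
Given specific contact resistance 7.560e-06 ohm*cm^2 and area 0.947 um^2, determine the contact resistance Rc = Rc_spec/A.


Step 1: Convert area to cm^2: 0.947 um^2 = 9.4700e-09 cm^2
Step 2: Rc = Rc_spec / A = 7.560e-06 / 9.4700e-09
Step 3: Rc = 7.98e+02 ohms

7.98e+02


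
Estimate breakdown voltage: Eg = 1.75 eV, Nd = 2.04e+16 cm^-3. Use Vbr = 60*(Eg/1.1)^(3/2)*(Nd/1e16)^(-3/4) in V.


Step 1: Eg/1.1 = 1.75/1.1 = 1.590909
Step 2: (Eg/1.1)^1.5 = 1.590909^1.5 = 2.006633
Step 3: (Nd/1e16)^(-0.75) = (2.04)^(-0.75) = 0.585838
Step 4: Vbr = 60 * 2.006633 * 0.585838 = 70.5 V

70.5


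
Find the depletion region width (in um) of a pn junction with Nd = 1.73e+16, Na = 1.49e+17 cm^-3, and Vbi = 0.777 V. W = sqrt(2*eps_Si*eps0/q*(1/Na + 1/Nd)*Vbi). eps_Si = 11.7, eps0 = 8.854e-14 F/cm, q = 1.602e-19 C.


Step 1: 1/Na + 1/Nd = 1/1.49e+17 + 1/1.73e+16 = 6.45149e-17
Step 2: 2*eps*eps0/q = 2*11.7*8.854e-14/1.602e-19 = 1.293281e+07
Step 3: W^2 = 1.293281e+07 * 6.45149e-17 * 0.777 = 6.48297e-10
Step 4: W = sqrt(6.48297e-10) = 2.546e-05 cm = 0.2546 um

0.2546


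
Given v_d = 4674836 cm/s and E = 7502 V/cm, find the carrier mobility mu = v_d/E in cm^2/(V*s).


Step 1: mu = v_d / E
Step 2: mu = 4674836 / 7502
Step 3: mu = 623.15 cm^2/(V*s)

623.15


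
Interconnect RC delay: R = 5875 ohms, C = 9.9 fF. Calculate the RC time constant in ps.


Step 1: tau = R * C
Step 2: tau = 5875 * 9.9 fF = 5875 * 9.9e-15 F
Step 3: tau = 5.81625e-11 s = 58.1625 ps

58.1625


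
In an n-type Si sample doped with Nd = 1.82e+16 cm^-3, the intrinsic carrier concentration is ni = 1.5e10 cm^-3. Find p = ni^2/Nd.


Step 1: Since Nd >> ni, n ≈ Nd = 1.82e+16 cm^-3
Step 2: p = ni^2 / n = (1.5e10)^2 / 1.82e+16
Step 3: p = 2.25e20 / 1.82e+16 = 1.24e+04 cm^-3

1.24e+04


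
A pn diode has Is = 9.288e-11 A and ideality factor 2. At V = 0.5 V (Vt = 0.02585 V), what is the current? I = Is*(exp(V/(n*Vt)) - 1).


Step 1: V/(n*Vt) = 0.5/(2*0.02585) = 9.6712
Step 2: exp(9.6712) = 1.5854e+04
Step 3: I = 9.288e-11 * (1.5854e+04 - 1) = 1.47e-06 A

1.47e-06


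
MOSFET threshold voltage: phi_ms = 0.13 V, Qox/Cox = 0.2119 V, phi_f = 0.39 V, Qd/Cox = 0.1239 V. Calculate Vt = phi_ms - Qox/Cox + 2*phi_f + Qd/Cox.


Step 1: Vt = phi_ms - Qox/Cox + 2*phi_f + Qd/Cox
Step 2: Vt = 0.13 - 0.2119 + 2*0.39 + 0.1239
Step 3: Vt = 0.13 - 0.2119 + 0.78 + 0.1239
Step 4: Vt = 0.822 V

0.822


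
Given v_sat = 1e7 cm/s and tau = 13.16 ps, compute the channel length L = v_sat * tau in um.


Step 1: tau in seconds = 13.16 ps * 1e-12 = 1.3160e-11 s
Step 2: L = v_sat * tau = 1e7 * 1.3160e-11 = 1.3160e-04 cm
Step 3: L in um = 1.3160e-04 * 1e4 = 1.316 um

1.316


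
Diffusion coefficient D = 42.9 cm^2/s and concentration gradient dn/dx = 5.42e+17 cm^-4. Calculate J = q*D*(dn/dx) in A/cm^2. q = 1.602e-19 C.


Step 1: J = q * D * (dn/dx)
Step 2: J = 1.602e-19 * 42.9 * 5.42e+17
Step 3: J = 3.72e+00 A/cm^2

3.72e+00


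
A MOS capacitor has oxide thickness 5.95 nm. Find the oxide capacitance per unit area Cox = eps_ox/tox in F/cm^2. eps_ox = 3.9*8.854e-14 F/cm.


Step 1: eps_ox = 3.9 * 8.854e-14 = 3.45306e-13 F/cm
Step 2: tox in cm = 5.95 nm * 1e-7 = 5.9500e-07 cm
Step 3: Cox = 3.45306e-13 / 5.9500e-07 = 5.80e-07 F/cm^2

5.80e-07


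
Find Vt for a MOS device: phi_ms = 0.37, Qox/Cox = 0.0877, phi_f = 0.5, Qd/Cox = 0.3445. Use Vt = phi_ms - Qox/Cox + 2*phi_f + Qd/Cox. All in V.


Step 1: Vt = phi_ms - Qox/Cox + 2*phi_f + Qd/Cox
Step 2: Vt = 0.37 - 0.0877 + 2*0.5 + 0.3445
Step 3: Vt = 0.37 - 0.0877 + 1.0 + 0.3445
Step 4: Vt = 1.6268 V

1.6268


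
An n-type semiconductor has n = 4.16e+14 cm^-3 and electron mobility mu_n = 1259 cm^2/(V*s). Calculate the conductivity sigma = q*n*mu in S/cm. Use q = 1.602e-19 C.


Step 1: sigma = q * n * mu
Step 2: sigma = 1.602e-19 * 4.16e+14 * 1259
Step 3: sigma = 8.390e-02 S/cm

8.390e-02


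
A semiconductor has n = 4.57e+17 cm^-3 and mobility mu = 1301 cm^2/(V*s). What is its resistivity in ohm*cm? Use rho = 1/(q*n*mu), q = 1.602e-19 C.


Step 1: sigma = q * n * mu = 1.602e-19 * 4.57e+17 * 1301 = 9.52480e+01 S/cm
Step 2: rho = 1 / sigma = 1 / 9.52480e+01 = 0.0105 ohm*cm

0.0105


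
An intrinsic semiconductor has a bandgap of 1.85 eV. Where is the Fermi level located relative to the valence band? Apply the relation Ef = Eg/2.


Step 1: For an intrinsic semiconductor, the Fermi level sits at midgap.
Step 2: Ef = Eg / 2 = 1.85 / 2 = 0.925 eV

0.925


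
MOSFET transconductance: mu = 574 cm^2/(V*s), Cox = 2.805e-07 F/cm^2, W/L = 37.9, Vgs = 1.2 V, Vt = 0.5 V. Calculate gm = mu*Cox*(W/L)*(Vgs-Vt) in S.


Step 1: Vov = Vgs - Vt = 1.2 - 0.5 = 0.7 V
Step 2: gm = mu * Cox * (W/L) * Vov
Step 3: gm = 574 * 2.805e-07 * 37.9 * 0.7 = 4.27e-03 S

4.27e-03


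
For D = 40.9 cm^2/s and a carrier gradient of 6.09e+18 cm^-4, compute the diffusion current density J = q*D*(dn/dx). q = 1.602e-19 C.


Step 1: J = q * D * (dn/dx)
Step 2: J = 1.602e-19 * 40.9 * 6.09e+18
Step 3: J = 3.99e+01 A/cm^2

3.99e+01


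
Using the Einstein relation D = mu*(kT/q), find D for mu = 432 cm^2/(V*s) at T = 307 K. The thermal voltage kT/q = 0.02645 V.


Step 1: D = mu * (kT/q)
Step 2: D = 432 * 0.02645
Step 3: D = 11.43 cm^2/s

11.43


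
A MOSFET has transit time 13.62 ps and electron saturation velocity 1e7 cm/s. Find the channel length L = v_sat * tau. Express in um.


Step 1: tau in seconds = 13.62 ps * 1e-12 = 1.3620e-11 s
Step 2: L = v_sat * tau = 1e7 * 1.3620e-11 = 1.3620e-04 cm
Step 3: L in um = 1.3620e-04 * 1e4 = 1.362 um

1.362


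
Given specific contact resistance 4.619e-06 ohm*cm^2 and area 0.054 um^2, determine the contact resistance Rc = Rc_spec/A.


Step 1: Convert area to cm^2: 0.054 um^2 = 5.4000e-10 cm^2
Step 2: Rc = Rc_spec / A = 4.619e-06 / 5.4000e-10
Step 3: Rc = 8.55e+03 ohms

8.55e+03


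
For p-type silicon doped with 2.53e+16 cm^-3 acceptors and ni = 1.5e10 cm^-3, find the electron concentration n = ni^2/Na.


Step 1: Majority hole concentration p ≈ Na = 2.53e+16 cm^-3
Step 2: n = ni^2 / Na = (1.5e10)^2 / 2.53e+16
Step 3: n = 8.89e+03 cm^-3

8.89e+03


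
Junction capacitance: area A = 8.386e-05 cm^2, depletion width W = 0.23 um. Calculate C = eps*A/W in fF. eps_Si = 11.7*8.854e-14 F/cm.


Step 1: eps_Si = 11.7 * 8.854e-14 = 1.035918e-12 F/cm
Step 2: W in cm = 0.23 * 1e-4 = 2.30e-05 cm
Step 3: C = 1.035918e-12 * 8.386e-05 / 2.30e-05 = 3.777047e-12 F
Step 4: C = 3777.05 fF

3777.05


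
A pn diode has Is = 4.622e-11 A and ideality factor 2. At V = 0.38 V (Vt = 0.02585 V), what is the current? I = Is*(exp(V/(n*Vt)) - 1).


Step 1: V/(n*Vt) = 0.38/(2*0.02585) = 7.3501
Step 2: exp(7.3501) = 1.5564e+03
Step 3: I = 4.622e-11 * (1.5564e+03 - 1) = 7.19e-08 A

7.19e-08


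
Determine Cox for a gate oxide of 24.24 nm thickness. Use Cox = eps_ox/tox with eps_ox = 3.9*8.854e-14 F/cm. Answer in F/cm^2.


Step 1: eps_ox = 3.9 * 8.854e-14 = 3.45306e-13 F/cm
Step 2: tox in cm = 24.24 nm * 1e-7 = 2.4240e-06 cm
Step 3: Cox = 3.45306e-13 / 2.4240e-06 = 1.42e-07 F/cm^2

1.42e-07


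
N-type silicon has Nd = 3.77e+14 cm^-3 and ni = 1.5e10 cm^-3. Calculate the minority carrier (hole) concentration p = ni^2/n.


Step 1: Since Nd >> ni, n ≈ Nd = 3.77e+14 cm^-3
Step 2: p = ni^2 / n = (1.5e10)^2 / 3.77e+14
Step 3: p = 2.25e20 / 3.77e+14 = 5.97e+05 cm^-3

5.97e+05


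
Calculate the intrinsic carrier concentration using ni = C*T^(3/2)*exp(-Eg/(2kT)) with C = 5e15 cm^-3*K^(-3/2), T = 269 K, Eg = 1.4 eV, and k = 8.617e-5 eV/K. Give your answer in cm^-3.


Step 1: Compute kT = 8.617e-5 * 269 = 0.02317973 eV
Step 2: Exponent = -Eg/(2kT) = -1.4/(2*0.02317973) = -30.19880
Step 3: T^(3/2) = 269^1.5 = 4411.93
Step 4: ni = 5e15 * 4411.93 * exp(-30.19880) = 1.69e+06 cm^-3

1.69e+06


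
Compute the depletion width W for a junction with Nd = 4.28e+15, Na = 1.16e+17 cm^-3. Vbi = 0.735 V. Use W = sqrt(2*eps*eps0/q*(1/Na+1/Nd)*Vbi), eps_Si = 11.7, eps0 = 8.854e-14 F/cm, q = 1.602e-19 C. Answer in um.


Step 1: 1/Na + 1/Nd = 1/1.16e+17 + 1/4.28e+15 = 2.42266e-16
Step 2: 2*eps*eps0/q = 2*11.7*8.854e-14/1.602e-19 = 1.293281e+07
Step 3: W^2 = 1.293281e+07 * 2.42266e-16 * 0.735 = 2.30289e-09
Step 4: W = sqrt(2.30289e-09) = 4.799e-05 cm = 0.4799 um

0.4799


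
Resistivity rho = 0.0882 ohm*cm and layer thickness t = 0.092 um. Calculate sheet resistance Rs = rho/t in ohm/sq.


Step 1: Convert thickness to cm: t = 0.092 um = 9.2000e-06 cm
Step 2: Rs = rho / t = 0.0882 / 9.2000e-06
Step 3: Rs = 9587.0 ohm/sq

9587.0


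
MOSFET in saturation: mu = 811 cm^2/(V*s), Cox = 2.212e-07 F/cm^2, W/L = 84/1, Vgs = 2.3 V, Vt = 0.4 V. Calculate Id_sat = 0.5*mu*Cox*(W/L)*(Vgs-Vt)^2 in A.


Step 1: Overdrive voltage Vov = Vgs - Vt = 2.3 - 0.4 = 1.9 V
Step 2: W/L = 84/1 = 84
Step 3: Id = 0.5 * 811 * 2.212e-07 * 84 * 1.9^2
Step 4: Id = 2.72e-02 A

2.72e-02


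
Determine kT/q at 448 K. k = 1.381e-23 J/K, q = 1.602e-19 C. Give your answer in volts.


Step 1: kT = 1.381e-23 * 448 = 6.18688e-21 J
Step 2: Vt = kT/q = 6.18688e-21 / 1.602e-19
Step 3: Vt = 0.03862 V

0.03862


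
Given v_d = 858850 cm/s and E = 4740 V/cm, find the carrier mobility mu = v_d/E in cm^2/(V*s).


Step 1: mu = v_d / E
Step 2: mu = 858850 / 4740
Step 3: mu = 181.19 cm^2/(V*s)

181.19


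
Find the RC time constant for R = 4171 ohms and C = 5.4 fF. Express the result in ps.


Step 1: tau = R * C
Step 2: tau = 4171 * 5.4 fF = 4171 * 5.4e-15 F
Step 3: tau = 2.25234e-11 s = 22.5234 ps

22.5234


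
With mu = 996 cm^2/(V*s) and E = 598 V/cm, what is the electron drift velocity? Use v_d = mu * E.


Step 1: v_d = mu * E
Step 2: v_d = 996 * 598 = 595608
Step 3: v_d = 5.96e+05 cm/s

5.96e+05


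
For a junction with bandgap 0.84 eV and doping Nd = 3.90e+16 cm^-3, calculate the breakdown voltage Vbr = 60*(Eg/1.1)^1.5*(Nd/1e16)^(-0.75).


Step 1: Eg/1.1 = 0.84/1.1 = 0.763636
Step 2: (Eg/1.1)^1.5 = 0.763636^1.5 = 0.667313
Step 3: (Nd/1e16)^(-0.75) = (3.9)^(-0.75) = 0.360331
Step 4: Vbr = 60 * 0.667313 * 0.360331 = 14.4 V

14.4


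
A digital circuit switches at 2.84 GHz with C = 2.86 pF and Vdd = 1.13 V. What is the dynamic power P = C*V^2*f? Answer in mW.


Step 1: V^2 = 1.13^2 = 1.2769 V^2
Step 2: P = C*V^2*f = 2.86e-12 F * 1.2769 * 2.84e9 Hz
Step 3: P = 1.037149256e-02 W
Step 4: P = 10.371 mW

10.371


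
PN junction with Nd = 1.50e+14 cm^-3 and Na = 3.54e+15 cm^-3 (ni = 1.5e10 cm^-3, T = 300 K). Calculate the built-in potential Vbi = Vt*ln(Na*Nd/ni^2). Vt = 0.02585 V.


Step 1: Compute Na*Nd/ni^2 = 3.54e+15 * 1.50e+14 / (1.5e10)^2 = 2.3600e+09
Step 2: ln(2.3600e+09) = 21.5819
Step 3: Vbi = 0.02585 * 21.5819 = 0.558 V

0.558


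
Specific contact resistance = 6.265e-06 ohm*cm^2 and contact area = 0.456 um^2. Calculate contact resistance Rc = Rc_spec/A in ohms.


Step 1: Convert area to cm^2: 0.456 um^2 = 4.5600e-09 cm^2
Step 2: Rc = Rc_spec / A = 6.265e-06 / 4.5600e-09
Step 3: Rc = 1.37e+03 ohms

1.37e+03


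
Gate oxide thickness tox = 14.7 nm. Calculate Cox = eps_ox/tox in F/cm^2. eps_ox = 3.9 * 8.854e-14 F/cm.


Step 1: eps_ox = 3.9 * 8.854e-14 = 3.45306e-13 F/cm
Step 2: tox in cm = 14.7 nm * 1e-7 = 1.4700e-06 cm
Step 3: Cox = 3.45306e-13 / 1.4700e-06 = 2.35e-07 F/cm^2

2.35e-07


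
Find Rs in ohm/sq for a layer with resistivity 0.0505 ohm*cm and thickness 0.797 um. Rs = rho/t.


Step 1: Convert thickness to cm: t = 0.797 um = 7.9700e-05 cm
Step 2: Rs = rho / t = 0.0505 / 7.9700e-05
Step 3: Rs = 633.6 ohm/sq

633.6


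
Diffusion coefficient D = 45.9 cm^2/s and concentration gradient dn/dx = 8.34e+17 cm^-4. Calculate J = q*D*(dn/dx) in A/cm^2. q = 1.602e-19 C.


Step 1: J = q * D * (dn/dx)
Step 2: J = 1.602e-19 * 45.9 * 8.34e+17
Step 3: J = 6.13e+00 A/cm^2

6.13e+00


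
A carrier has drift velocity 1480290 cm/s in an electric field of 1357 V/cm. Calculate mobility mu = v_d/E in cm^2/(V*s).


Step 1: mu = v_d / E
Step 2: mu = 1480290 / 1357
Step 3: mu = 1090.85 cm^2/(V*s)

1090.85


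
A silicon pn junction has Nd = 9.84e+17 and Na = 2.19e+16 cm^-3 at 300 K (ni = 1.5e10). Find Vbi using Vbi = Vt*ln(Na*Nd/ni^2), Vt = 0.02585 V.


Step 1: Compute Na*Nd/ni^2 = 2.19e+16 * 9.84e+17 / (1.5e10)^2 = 9.5776e+13
Step 2: ln(9.5776e+13) = 32.1930
Step 3: Vbi = 0.02585 * 32.1930 = 0.832 V

0.832


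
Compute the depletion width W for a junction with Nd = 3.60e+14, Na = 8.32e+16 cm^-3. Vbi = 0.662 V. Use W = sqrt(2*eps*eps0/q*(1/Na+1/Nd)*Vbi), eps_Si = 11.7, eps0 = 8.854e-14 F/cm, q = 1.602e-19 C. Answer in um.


Step 1: 1/Na + 1/Nd = 1/8.32e+16 + 1/3.60e+14 = 2.78980e-15
Step 2: 2*eps*eps0/q = 2*11.7*8.854e-14/1.602e-19 = 1.293281e+07
Step 3: W^2 = 1.293281e+07 * 2.78980e-15 * 0.662 = 2.38849e-08
Step 4: W = sqrt(2.38849e-08) = 1.545e-04 cm = 1.545 um

1.545


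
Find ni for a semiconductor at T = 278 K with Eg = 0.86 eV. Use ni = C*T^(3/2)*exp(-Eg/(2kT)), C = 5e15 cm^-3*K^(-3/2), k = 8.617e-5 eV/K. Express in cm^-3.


Step 1: Compute kT = 8.617e-5 * 278 = 0.02395526 eV
Step 2: Exponent = -Eg/(2kT) = -0.86/(2*0.02395526) = -17.95013
Step 3: T^(3/2) = 278^1.5 = 4635.19
Step 4: ni = 5e15 * 4635.19 * exp(-17.95013) = 3.71e+11 cm^-3

3.71e+11


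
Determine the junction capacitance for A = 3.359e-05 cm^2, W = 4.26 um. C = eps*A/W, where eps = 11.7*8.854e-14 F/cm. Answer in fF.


Step 1: eps_Si = 11.7 * 8.854e-14 = 1.035918e-12 F/cm
Step 2: W in cm = 4.26 * 1e-4 = 4.26e-04 cm
Step 3: C = 1.035918e-12 * 3.359e-05 / 4.26e-04 = 8.168189e-14 F
Step 4: C = 81.68 fF

81.68


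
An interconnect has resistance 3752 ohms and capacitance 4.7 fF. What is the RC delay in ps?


Step 1: tau = R * C
Step 2: tau = 3752 * 4.7 fF = 3752 * 4.7e-15 F
Step 3: tau = 1.76344e-11 s = 17.6344 ps

17.6344


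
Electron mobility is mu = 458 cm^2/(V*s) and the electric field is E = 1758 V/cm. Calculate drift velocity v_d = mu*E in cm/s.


Step 1: v_d = mu * E
Step 2: v_d = 458 * 1758 = 805164
Step 3: v_d = 8.05e+05 cm/s

8.05e+05


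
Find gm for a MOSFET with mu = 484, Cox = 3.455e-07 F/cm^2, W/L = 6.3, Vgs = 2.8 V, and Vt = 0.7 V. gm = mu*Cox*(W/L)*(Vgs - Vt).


Step 1: Vov = Vgs - Vt = 2.8 - 0.7 = 2.1 V
Step 2: gm = mu * Cox * (W/L) * Vov
Step 3: gm = 484 * 3.455e-07 * 6.3 * 2.1 = 2.21e-03 S

2.21e-03


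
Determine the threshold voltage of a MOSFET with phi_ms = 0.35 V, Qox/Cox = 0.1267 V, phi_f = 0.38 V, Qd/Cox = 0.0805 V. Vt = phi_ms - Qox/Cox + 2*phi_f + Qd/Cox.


Step 1: Vt = phi_ms - Qox/Cox + 2*phi_f + Qd/Cox
Step 2: Vt = 0.35 - 0.1267 + 2*0.38 + 0.0805
Step 3: Vt = 0.35 - 0.1267 + 0.76 + 0.0805
Step 4: Vt = 1.0638 V

1.0638


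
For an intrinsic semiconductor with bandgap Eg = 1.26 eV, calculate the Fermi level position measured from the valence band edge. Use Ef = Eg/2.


Step 1: For an intrinsic semiconductor, the Fermi level sits at midgap.
Step 2: Ef = Eg / 2 = 1.26 / 2 = 0.63 eV

0.63


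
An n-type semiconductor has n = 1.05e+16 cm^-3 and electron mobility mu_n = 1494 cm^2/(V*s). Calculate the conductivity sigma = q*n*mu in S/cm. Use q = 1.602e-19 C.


Step 1: sigma = q * n * mu
Step 2: sigma = 1.602e-19 * 1.05e+16 * 1494
Step 3: sigma = 2.513e+00 S/cm

2.513e+00


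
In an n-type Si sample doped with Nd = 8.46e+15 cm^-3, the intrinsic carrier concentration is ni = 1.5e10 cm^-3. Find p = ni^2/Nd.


Step 1: Since Nd >> ni, n ≈ Nd = 8.46e+15 cm^-3
Step 2: p = ni^2 / n = (1.5e10)^2 / 8.46e+15
Step 3: p = 2.25e20 / 8.46e+15 = 2.66e+04 cm^-3

2.66e+04


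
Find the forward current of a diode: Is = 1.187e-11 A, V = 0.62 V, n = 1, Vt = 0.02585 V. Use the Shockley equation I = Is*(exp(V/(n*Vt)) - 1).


Step 1: V/(n*Vt) = 0.62/(1*0.02585) = 23.9845
Step 2: exp(23.9845) = 2.6082e+10
Step 3: I = 1.187e-11 * (2.6082e+10 - 1) = 3.10e-01 A

3.10e-01


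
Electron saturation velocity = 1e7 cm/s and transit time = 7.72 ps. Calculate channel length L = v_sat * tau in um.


Step 1: tau in seconds = 7.72 ps * 1e-12 = 7.7200e-12 s
Step 2: L = v_sat * tau = 1e7 * 7.7200e-12 = 7.7200e-05 cm
Step 3: L in um = 7.7200e-05 * 1e4 = 0.772 um

0.772


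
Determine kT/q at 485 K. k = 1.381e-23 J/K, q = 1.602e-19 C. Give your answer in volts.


Step 1: kT = 1.381e-23 * 485 = 6.69785e-21 J
Step 2: Vt = kT/q = 6.69785e-21 / 1.602e-19
Step 3: Vt = 0.04181 V

0.04181


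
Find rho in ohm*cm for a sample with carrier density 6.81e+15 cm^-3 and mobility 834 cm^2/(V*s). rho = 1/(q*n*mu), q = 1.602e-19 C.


Step 1: sigma = q * n * mu = 1.602e-19 * 6.81e+15 * 834 = 9.09862e-01 S/cm
Step 2: rho = 1 / sigma = 1 / 9.09862e-01 = 1.099 ohm*cm

1.099


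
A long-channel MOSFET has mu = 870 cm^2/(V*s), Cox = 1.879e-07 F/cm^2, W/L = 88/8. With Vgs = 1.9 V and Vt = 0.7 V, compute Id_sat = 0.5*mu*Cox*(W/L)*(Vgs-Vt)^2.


Step 1: Overdrive voltage Vov = Vgs - Vt = 1.9 - 0.7 = 1.2 V
Step 2: W/L = 88/8 = 11
Step 3: Id = 0.5 * 870 * 1.879e-07 * 11 * 1.2^2
Step 4: Id = 1.29e-03 A

1.29e-03


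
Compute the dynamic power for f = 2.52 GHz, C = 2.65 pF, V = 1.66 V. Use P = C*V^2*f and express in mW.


Step 1: V^2 = 1.66^2 = 2.7556 V^2
Step 2: P = C*V^2*f = 2.65e-12 F * 2.7556 * 2.52e9 Hz
Step 3: P = 1.84018968e-02 W
Step 4: P = 18.402 mW

18.402


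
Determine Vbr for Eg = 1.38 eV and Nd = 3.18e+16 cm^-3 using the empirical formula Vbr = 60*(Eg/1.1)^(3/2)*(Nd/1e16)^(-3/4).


Step 1: Eg/1.1 = 1.38/1.1 = 1.254545
Step 2: (Eg/1.1)^1.5 = 1.254545^1.5 = 1.405172
Step 3: (Nd/1e16)^(-0.75) = (3.18)^(-0.75) = 0.419933
Step 4: Vbr = 60 * 1.405172 * 0.419933 = 35.4 V

35.4


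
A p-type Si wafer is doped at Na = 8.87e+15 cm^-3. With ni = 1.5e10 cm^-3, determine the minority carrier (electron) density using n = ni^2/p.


Step 1: Majority hole concentration p ≈ Na = 8.87e+15 cm^-3
Step 2: n = ni^2 / Na = (1.5e10)^2 / 8.87e+15
Step 3: n = 2.54e+04 cm^-3

2.54e+04


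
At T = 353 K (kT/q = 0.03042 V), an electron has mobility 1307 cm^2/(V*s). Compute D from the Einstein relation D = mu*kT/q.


Step 1: D = mu * (kT/q)
Step 2: D = 1307 * 0.03042
Step 3: D = 39.76 cm^2/s

39.76


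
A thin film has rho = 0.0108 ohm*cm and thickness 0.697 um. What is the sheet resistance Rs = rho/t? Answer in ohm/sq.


Step 1: Convert thickness to cm: t = 0.697 um = 6.9700e-05 cm
Step 2: Rs = rho / t = 0.0108 / 6.9700e-05
Step 3: Rs = 154.9 ohm/sq

154.9


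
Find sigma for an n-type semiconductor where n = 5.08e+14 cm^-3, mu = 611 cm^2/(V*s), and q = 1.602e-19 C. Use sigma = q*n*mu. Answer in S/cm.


Step 1: sigma = q * n * mu
Step 2: sigma = 1.602e-19 * 5.08e+14 * 611
Step 3: sigma = 4.972e-02 S/cm

4.972e-02


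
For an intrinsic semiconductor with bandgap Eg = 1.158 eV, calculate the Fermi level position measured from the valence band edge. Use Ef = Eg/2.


Step 1: For an intrinsic semiconductor, the Fermi level sits at midgap.
Step 2: Ef = Eg / 2 = 1.158 / 2 = 0.579 eV

0.579


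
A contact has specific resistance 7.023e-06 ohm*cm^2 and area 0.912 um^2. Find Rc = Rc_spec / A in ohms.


Step 1: Convert area to cm^2: 0.912 um^2 = 9.1200e-09 cm^2
Step 2: Rc = Rc_spec / A = 7.023e-06 / 9.1200e-09
Step 3: Rc = 7.70e+02 ohms

7.70e+02


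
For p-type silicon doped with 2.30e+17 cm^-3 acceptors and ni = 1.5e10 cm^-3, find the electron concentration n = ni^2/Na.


Step 1: Majority hole concentration p ≈ Na = 2.30e+17 cm^-3
Step 2: n = ni^2 / Na = (1.5e10)^2 / 2.30e+17
Step 3: n = 9.78e+02 cm^-3

9.78e+02


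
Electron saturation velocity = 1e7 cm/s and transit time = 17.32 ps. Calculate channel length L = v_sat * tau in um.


Step 1: tau in seconds = 17.32 ps * 1e-12 = 1.7320e-11 s
Step 2: L = v_sat * tau = 1e7 * 1.7320e-11 = 1.7320e-04 cm
Step 3: L in um = 1.7320e-04 * 1e4 = 1.732 um

1.732


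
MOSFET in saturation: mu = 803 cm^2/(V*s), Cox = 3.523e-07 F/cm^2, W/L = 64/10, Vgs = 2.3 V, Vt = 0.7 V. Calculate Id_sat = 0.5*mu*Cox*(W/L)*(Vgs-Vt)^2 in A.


Step 1: Overdrive voltage Vov = Vgs - Vt = 2.3 - 0.7 = 1.6 V
Step 2: W/L = 64/10 = 6.4
Step 3: Id = 0.5 * 803 * 3.523e-07 * 6.4 * 1.6^2
Step 4: Id = 2.32e-03 A

2.32e-03


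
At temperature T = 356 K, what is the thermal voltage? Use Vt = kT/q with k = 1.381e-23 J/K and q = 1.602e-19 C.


Step 1: kT = 1.381e-23 * 356 = 4.91636e-21 J
Step 2: Vt = kT/q = 4.91636e-21 / 1.602e-19
Step 3: Vt = 0.03069 V

0.03069


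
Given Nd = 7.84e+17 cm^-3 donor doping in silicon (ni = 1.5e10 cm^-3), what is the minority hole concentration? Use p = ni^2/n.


Step 1: Since Nd >> ni, n ≈ Nd = 7.84e+17 cm^-3
Step 2: p = ni^2 / n = (1.5e10)^2 / 7.84e+17
Step 3: p = 2.25e20 / 7.84e+17 = 2.87e+02 cm^-3

2.87e+02


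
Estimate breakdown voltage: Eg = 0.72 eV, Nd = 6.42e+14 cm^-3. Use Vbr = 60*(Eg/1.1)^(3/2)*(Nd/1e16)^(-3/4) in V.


Step 1: Eg/1.1 = 0.72/1.1 = 0.654545
Step 2: (Eg/1.1)^1.5 = 0.654545^1.5 = 0.529553
Step 3: (Nd/1e16)^(-0.75) = (0.0642)^(-0.75) = 7.840590
Step 4: Vbr = 60 * 0.529553 * 7.840590 = 249.1 V

249.1


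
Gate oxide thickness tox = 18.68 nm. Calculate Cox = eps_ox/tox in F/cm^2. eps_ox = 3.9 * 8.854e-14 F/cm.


Step 1: eps_ox = 3.9 * 8.854e-14 = 3.45306e-13 F/cm
Step 2: tox in cm = 18.68 nm * 1e-7 = 1.8680e-06 cm
Step 3: Cox = 3.45306e-13 / 1.8680e-06 = 1.85e-07 F/cm^2

1.85e-07


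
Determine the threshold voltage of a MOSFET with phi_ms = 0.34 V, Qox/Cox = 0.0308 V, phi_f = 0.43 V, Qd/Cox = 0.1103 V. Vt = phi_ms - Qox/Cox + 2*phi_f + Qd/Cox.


Step 1: Vt = phi_ms - Qox/Cox + 2*phi_f + Qd/Cox
Step 2: Vt = 0.34 - 0.0308 + 2*0.43 + 0.1103
Step 3: Vt = 0.34 - 0.0308 + 0.86 + 0.1103
Step 4: Vt = 1.2795 V

1.2795


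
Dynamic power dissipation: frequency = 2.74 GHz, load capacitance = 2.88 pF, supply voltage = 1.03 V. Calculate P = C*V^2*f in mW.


Step 1: V^2 = 1.03^2 = 1.0609 V^2
Step 2: P = C*V^2*f = 2.88e-12 F * 1.0609 * 2.74e9 Hz
Step 3: P = 8.37177408e-03 W
Step 4: P = 8.372 mW

8.372


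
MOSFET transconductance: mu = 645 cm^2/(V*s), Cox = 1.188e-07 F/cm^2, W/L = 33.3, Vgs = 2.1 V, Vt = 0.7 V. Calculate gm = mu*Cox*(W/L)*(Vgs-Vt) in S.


Step 1: Vov = Vgs - Vt = 2.1 - 0.7 = 1.4 V
Step 2: gm = mu * Cox * (W/L) * Vov
Step 3: gm = 645 * 1.188e-07 * 33.3 * 1.4 = 3.57e-03 S

3.57e-03


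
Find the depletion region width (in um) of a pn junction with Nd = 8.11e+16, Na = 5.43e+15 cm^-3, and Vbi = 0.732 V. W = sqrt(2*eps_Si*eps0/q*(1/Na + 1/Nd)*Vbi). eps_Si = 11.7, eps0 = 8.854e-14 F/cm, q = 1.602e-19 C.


Step 1: 1/Na + 1/Nd = 1/5.43e+15 + 1/8.11e+16 = 1.96493e-16
Step 2: 2*eps*eps0/q = 2*11.7*8.854e-14/1.602e-19 = 1.293281e+07
Step 3: W^2 = 1.293281e+07 * 1.96493e-16 * 0.732 = 1.86016e-09
Step 4: W = sqrt(1.86016e-09) = 4.313e-05 cm = 0.4313 um

0.4313


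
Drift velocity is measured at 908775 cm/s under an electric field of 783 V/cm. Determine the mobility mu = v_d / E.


Step 1: mu = v_d / E
Step 2: mu = 908775 / 783
Step 3: mu = 1160.63 cm^2/(V*s)

1160.63


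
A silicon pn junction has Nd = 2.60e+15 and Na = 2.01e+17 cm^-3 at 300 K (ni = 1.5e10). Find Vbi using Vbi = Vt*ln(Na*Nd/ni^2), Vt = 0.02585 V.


Step 1: Compute Na*Nd/ni^2 = 2.01e+17 * 2.60e+15 / (1.5e10)^2 = 2.3227e+12
Step 2: ln(2.3227e+12) = 28.4738
Step 3: Vbi = 0.02585 * 28.4738 = 0.736 V

0.736


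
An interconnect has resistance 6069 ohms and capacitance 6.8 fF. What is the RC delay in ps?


Step 1: tau = R * C
Step 2: tau = 6069 * 6.8 fF = 6069 * 6.8e-15 F
Step 3: tau = 4.12692e-11 s = 41.2692 ps

41.2692


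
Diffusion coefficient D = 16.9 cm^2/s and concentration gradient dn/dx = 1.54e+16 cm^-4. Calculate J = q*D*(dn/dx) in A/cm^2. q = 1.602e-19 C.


Step 1: J = q * D * (dn/dx)
Step 2: J = 1.602e-19 * 16.9 * 1.54e+16
Step 3: J = 4.17e-02 A/cm^2

4.17e-02
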